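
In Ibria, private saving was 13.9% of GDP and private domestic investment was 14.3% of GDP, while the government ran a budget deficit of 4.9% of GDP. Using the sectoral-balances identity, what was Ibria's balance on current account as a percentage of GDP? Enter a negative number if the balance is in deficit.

-5.3

By the sectoral-balances identity, CA = (S_private - I) + (T - G).
Private balance = 13.9 - 14.3 = -0.4
Government balance (T - G) = -4.9
CA = -0.4 + (-4.9) = -5.3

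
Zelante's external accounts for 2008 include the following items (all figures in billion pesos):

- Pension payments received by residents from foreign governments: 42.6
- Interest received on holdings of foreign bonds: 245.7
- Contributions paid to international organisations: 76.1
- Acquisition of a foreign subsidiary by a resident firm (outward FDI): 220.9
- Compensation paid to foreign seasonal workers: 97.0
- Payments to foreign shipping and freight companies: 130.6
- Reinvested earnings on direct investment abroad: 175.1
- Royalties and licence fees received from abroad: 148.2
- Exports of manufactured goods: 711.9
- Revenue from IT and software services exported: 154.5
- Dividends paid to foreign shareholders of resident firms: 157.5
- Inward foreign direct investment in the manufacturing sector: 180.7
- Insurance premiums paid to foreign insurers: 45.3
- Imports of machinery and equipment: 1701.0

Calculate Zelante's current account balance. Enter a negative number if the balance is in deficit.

-729.5

Goods: -1701.0 + 711.9 = -989.1
Services: 148.2 - 45.3 + 154.5 - 130.6 = 126.8
Primary income: 175.1 + 245.7 - 157.5 - 97.0 = 166.3
Secondary income: 42.6 - 76.1 = -33.5
Current account = (-989.1) + 126.8 + 166.3 + (-33.5) = -729.5
(Excluded from the current account — financial account: acquisition of a foreign subsidiary by a resident firm (outward FDI) 220.9, inward foreign direct investment in the manufacturing sector 180.7.)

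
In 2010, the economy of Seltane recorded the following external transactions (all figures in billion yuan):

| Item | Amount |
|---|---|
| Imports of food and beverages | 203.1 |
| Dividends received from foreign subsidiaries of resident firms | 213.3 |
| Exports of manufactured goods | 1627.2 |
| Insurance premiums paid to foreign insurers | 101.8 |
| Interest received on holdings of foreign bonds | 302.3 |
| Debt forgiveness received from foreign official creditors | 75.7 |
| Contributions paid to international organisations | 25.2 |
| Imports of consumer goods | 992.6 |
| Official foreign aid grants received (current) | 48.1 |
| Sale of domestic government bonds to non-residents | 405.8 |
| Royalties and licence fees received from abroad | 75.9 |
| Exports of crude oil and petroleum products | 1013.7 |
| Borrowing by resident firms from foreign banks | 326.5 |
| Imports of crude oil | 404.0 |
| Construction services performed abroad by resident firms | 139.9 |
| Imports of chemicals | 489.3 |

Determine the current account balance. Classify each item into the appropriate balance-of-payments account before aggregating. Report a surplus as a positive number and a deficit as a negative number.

1204.4

Goods: -489.3 - 203.1 - 404.0 + 1013.7 + 1627.2 - 992.6 = 551.9
Services: 75.9 - 101.8 + 139.9 = 114.0
Primary income: 302.3 + 213.3 = 515.6
Secondary income: -25.2 + 48.1 = 22.9
Current account = 551.9 + 114.0 + 515.6 + 22.9 = 1204.4
(Excluded from the current account — capital account: debt forgiveness received from foreign official creditors 75.7; financial account: sale of domestic government bonds to non-residents 405.8, borrowing by resident firms from foreign banks 326.5.)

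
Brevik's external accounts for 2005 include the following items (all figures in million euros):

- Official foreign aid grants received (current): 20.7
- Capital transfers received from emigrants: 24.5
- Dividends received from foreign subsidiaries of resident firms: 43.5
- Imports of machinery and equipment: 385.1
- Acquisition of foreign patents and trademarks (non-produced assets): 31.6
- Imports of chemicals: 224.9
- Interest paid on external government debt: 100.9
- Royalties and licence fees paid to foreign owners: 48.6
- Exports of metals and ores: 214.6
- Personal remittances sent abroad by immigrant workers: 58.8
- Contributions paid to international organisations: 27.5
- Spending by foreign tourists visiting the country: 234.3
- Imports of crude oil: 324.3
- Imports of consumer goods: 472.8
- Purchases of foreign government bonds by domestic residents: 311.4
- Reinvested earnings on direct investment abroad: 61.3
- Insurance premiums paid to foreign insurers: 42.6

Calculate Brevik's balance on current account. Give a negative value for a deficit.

Goods: -324.3 - 224.9 - 385.1 - 472.8 + 214.6 = -1192.5
Services: 234.3 - 48.6 - 42.6 = 143.1
Primary income: -100.9 + 43.5 + 61.3 = 3.9
Secondary income: -58.8 - 27.5 + 20.7 = -65.6
Current account = (-1192.5) + 143.1 + 3.9 + (-65.6) = -1111.1
(Excluded from the current account — capital account: capital transfers received from emigrants 24.5, acquisition of foreign patents and trademarks (non-produced assets) 31.6; financial account: purchases of foreign government bonds by domestic residents 311.4.)

-1111.1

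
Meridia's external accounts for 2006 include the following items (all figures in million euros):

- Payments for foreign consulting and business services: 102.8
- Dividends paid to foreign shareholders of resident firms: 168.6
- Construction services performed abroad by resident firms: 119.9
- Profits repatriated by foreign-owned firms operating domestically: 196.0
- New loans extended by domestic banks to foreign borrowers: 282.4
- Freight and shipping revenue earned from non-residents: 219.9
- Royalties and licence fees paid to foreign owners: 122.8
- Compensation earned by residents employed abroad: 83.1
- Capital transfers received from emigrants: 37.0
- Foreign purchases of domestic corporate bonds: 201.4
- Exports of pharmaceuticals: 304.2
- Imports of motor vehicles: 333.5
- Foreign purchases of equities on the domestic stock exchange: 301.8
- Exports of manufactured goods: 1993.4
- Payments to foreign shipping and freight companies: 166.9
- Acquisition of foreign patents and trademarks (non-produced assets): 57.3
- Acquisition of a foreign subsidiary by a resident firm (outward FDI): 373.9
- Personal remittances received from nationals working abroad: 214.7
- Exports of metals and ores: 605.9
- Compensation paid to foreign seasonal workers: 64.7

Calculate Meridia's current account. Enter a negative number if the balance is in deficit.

2385.8

Goods: 1993.4 + 605.9 - 333.5 + 304.2 = 2570.0
Services: -166.9 - 122.8 + 119.9 + 219.9 - 102.8 = -52.7
Primary income: -168.6 - 196.0 + 83.1 - 64.7 = -346.2
Secondary income: 214.7
Current account = 2570.0 + (-52.7) + (-346.2) + 214.7 = 2385.8
(Excluded from the current account — financial account: new loans extended by domestic banks to foreign borrowers 282.4, foreign purchases of domestic corporate bonds 201.4, foreign purchases of equities on the domestic stock exchange 301.8, acquisition of a foreign subsidiary by a resident firm (outward FDI) 373.9; capital account: capital transfers received from emigrants 37.0, acquisition of foreign patents and trademarks (non-produced assets) 57.3.)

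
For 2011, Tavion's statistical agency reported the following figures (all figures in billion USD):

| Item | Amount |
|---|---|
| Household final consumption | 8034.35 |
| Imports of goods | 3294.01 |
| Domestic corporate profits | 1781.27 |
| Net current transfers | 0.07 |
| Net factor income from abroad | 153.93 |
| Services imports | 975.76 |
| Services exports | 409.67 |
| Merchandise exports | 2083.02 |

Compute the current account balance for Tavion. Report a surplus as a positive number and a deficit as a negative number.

-1623.08

Goods balance = 2083.02 - 3294.01 = -1210.99
Services balance = 409.67 - 975.76 = -566.09
Trade balance (goods + services) = -1210.99 + (-566.09) = -1777.08
Net primary income = 153.93
Net secondary income = 0.07
Current account = -1777.08 + 153.93 + 0.07 = -1623.08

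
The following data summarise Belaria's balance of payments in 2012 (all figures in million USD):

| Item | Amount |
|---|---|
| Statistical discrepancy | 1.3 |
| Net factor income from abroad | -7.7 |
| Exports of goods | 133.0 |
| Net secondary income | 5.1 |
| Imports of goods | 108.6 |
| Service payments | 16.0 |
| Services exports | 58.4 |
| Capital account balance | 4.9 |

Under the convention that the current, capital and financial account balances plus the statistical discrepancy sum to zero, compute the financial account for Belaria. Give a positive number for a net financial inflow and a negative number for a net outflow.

Goods balance = 133.0 - 108.6 = 24.4
Services balance = 58.4 - 16.0 = 42.4
Trade balance (goods + services) = 24.4 + 42.4 = 66.8
Net primary income = -7.7
Net secondary income = 5.1
Current account = 66.8 + (-7.7) + 5.1 = 64.2
Financial account = -(64.2 + 4.9 + 1.3) = -70.4

-70.4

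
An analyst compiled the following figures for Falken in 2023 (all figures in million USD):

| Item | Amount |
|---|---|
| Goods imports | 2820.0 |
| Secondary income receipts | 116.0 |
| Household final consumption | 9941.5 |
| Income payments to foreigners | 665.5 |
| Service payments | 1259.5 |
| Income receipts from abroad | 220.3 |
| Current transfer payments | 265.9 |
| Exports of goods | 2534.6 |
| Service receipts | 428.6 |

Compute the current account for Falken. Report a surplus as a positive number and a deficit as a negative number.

Goods balance = 2534.6 - 2820.0 = -285.4
Services balance = 428.6 - 1259.5 = -830.9
Trade balance (goods + services) = -285.4 + (-830.9) = -1116.3
Net primary income = 220.3 - 665.5 = -445.2
Net secondary income = 116.0 - 265.9 = -149.9
Current account = -1116.3 + (-445.2) + (-149.9) = -1711.4

-1711.4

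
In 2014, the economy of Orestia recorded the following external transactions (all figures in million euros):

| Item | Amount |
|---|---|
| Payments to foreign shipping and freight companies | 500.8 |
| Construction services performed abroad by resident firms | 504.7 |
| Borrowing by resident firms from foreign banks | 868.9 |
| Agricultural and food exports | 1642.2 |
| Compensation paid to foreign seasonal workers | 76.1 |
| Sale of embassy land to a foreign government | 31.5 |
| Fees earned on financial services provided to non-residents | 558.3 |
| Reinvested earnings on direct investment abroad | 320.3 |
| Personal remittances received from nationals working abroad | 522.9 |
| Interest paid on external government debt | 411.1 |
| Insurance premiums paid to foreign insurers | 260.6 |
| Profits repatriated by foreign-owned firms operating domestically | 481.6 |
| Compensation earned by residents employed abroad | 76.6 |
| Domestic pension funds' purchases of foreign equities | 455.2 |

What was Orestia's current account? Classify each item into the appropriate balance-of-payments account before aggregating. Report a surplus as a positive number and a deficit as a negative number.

Goods: 1642.2
Services: -260.6 + 504.7 - 500.8 + 558.3 = 301.6
Primary income: -76.1 - 411.1 + 320.3 + 76.6 - 481.6 = -571.9
Secondary income: 522.9
Current account = 1642.2 + 301.6 + (-571.9) + 522.9 = 1894.8
(Excluded from the current account — financial account: borrowing by resident firms from foreign banks 868.9, domestic pension funds' purchases of foreign equities 455.2; capital account: sale of embassy land to a foreign government 31.5.)

1894.8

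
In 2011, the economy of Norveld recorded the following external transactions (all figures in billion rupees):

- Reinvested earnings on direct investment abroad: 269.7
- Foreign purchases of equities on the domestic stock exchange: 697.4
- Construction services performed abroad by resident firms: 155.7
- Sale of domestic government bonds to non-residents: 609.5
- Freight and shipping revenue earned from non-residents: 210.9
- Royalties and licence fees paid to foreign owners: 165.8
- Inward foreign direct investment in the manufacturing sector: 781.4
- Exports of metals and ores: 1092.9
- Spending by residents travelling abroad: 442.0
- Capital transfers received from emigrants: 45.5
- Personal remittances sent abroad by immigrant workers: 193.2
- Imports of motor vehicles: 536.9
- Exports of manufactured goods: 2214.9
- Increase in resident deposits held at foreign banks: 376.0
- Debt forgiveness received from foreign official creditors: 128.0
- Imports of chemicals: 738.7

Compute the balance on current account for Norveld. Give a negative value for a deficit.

Goods: -536.9 - 738.7 + 2214.9 + 1092.9 = 2032.2
Services: -442.0 - 165.8 + 155.7 + 210.9 = -241.2
Primary income: 269.7
Secondary income: -193.2
Current account = 2032.2 + (-241.2) + 269.7 + (-193.2) = 1867.5
(Excluded from the current account — financial account: foreign purchases of equities on the domestic stock exchange 697.4, sale of domestic government bonds to non-residents 609.5, inward foreign direct investment in the manufacturing sector 781.4, increase in resident deposits held at foreign banks 376.0; capital account: capital transfers received from emigrants 45.5, debt forgiveness received from foreign official creditors 128.0.)

1867.5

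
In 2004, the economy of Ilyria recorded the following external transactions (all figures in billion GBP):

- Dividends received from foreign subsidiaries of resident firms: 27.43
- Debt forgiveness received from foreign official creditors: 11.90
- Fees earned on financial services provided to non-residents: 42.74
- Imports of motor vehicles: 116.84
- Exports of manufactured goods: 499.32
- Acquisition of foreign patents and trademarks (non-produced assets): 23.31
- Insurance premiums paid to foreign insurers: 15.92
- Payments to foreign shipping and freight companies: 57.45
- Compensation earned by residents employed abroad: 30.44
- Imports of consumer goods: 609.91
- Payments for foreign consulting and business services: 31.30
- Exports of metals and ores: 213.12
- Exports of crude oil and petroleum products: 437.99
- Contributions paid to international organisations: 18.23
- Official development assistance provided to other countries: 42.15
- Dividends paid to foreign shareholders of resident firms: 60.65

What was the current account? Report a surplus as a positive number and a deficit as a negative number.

298.59

Goods: -609.91 + 213.12 + 499.32 + 437.99 - 116.84 = 423.68
Services: -57.45 + 42.74 - 31.30 - 15.92 = -61.93
Primary income: 27.43 + 30.44 - 60.65 = -2.78
Secondary income: -42.15 - 18.23 = -60.38
Current account = 423.68 + (-61.93) + (-2.78) + (-60.38) = 298.59
(Excluded from the current account — capital account: debt forgiveness received from foreign official creditors 11.90, acquisition of foreign patents and trademarks (non-produced assets) 23.31.)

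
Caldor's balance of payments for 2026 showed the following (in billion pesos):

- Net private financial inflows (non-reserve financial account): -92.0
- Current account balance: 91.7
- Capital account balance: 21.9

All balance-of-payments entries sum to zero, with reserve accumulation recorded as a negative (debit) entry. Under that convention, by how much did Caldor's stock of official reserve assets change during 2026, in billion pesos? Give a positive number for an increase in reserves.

Official reserve transactions balance = -(91.7 + 21.9 + (-92.0)) = -21.6
An accumulation of reserves is recorded as a debit (negative entry), so the change in the stock of reserves is the negative of that balance.
Change in official reserves = -(-21.6) = 21.6

21.6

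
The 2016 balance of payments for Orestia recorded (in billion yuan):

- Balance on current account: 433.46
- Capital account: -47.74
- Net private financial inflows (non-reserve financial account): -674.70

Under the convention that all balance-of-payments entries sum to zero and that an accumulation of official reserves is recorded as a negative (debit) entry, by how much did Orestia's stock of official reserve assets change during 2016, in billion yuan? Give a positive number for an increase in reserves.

Official reserve transactions balance = -(433.46 + (-47.74) + (-674.70)) = 288.98
An accumulation of reserves is recorded as a debit (negative entry), so the change in the stock of reserves is the negative of that balance.
Change in official reserves = -(288.98) = -288.98

-288.98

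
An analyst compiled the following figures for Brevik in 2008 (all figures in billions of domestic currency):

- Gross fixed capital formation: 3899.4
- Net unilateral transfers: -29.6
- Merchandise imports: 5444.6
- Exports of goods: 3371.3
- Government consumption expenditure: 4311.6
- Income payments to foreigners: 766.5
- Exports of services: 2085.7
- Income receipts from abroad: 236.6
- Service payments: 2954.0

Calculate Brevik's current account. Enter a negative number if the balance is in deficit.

Goods balance = 3371.3 - 5444.6 = -2073.3
Services balance = 2085.7 - 2954.0 = -868.3
Trade balance (goods + services) = -2073.3 + (-868.3) = -2941.6
Net primary income = 236.6 - 766.5 = -529.9
Net secondary income = -29.6
Current account = -2941.6 + (-529.9) + (-29.6) = -3501.1

-3501.1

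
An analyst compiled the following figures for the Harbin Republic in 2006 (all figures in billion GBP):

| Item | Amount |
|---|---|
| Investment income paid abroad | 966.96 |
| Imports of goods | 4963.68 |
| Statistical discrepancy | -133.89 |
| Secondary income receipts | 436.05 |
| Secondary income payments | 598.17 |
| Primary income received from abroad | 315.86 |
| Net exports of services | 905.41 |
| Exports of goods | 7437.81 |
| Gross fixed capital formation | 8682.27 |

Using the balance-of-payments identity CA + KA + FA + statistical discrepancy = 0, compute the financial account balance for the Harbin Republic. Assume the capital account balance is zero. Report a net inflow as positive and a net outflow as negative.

-2432.43

Goods balance = 7437.81 - 4963.68 = 2474.13
Services balance = 905.41
Trade balance (goods + services) = 2474.13 + 905.41 = 3379.54
Net primary income = 315.86 - 966.96 = -651.10
Net secondary income = 436.05 - 598.17 = -162.12
Current account = 3379.54 + (-651.10) + (-162.12) = 2566.32
Financial account = -(2566.32 + (-133.89)) = -2432.43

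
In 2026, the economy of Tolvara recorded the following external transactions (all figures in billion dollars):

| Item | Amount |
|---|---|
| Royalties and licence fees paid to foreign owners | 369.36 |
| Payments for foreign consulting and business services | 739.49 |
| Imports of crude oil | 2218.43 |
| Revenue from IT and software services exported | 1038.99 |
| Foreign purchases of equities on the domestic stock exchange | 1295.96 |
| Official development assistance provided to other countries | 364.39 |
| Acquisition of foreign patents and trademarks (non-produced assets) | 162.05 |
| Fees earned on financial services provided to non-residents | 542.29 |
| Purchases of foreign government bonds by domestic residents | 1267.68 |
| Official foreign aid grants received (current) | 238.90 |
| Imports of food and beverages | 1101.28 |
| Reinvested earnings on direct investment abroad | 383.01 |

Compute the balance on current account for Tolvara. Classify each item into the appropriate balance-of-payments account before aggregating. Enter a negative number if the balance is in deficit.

-2589.76

Goods: -2218.43 - 1101.28 = -3319.71
Services: -369.36 + 1038.99 + 542.29 - 739.49 = 472.43
Primary income: 383.01
Secondary income: -364.39 + 238.90 = -125.49
Current account = (-3319.71) + 472.43 + 383.01 + (-125.49) = -2589.76
(Excluded from the current account — financial account: foreign purchases of equities on the domestic stock exchange 1295.96, purchases of foreign government bonds by domestic residents 1267.68; capital account: acquisition of foreign patents and trademarks (non-produced assets) 162.05.)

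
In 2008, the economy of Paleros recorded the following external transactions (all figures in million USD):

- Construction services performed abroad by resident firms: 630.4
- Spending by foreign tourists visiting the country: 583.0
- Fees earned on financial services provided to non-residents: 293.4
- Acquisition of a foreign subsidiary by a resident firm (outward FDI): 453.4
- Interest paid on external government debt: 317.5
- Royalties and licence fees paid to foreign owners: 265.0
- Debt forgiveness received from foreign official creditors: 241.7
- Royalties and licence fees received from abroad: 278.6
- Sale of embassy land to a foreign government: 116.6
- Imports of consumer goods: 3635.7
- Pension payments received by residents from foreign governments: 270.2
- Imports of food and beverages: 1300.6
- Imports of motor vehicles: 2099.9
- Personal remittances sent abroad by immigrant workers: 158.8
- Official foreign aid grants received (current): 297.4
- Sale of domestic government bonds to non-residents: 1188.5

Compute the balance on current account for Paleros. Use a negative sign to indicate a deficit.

Goods: -3635.7 - 2099.9 - 1300.6 = -7036.2
Services: 630.4 + 293.4 + 583.0 + 278.6 - 265.0 = 1520.4
Primary income: -317.5
Secondary income: -158.8 + 270.2 + 297.4 = 408.8
Current account = (-7036.2) + 1520.4 + (-317.5) + 408.8 = -5424.5
(Excluded from the current account — financial account: acquisition of a foreign subsidiary by a resident firm (outward FDI) 453.4, sale of domestic government bonds to non-residents 1188.5; capital account: debt forgiveness received from foreign official creditors 241.7, sale of embassy land to a foreign government 116.6.)

-5424.5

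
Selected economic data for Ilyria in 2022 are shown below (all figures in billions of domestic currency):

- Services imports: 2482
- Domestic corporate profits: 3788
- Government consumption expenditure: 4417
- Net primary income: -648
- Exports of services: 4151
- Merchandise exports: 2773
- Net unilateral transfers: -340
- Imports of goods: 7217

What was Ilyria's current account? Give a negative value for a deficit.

Goods balance = 2773 - 7217 = -4444
Services balance = 4151 - 2482 = 1669
Trade balance (goods + services) = -4444 + 1669 = -2775
Net primary income = -648
Net secondary income = -340
Current account = -2775 + (-648) + (-340) = -3763

-3763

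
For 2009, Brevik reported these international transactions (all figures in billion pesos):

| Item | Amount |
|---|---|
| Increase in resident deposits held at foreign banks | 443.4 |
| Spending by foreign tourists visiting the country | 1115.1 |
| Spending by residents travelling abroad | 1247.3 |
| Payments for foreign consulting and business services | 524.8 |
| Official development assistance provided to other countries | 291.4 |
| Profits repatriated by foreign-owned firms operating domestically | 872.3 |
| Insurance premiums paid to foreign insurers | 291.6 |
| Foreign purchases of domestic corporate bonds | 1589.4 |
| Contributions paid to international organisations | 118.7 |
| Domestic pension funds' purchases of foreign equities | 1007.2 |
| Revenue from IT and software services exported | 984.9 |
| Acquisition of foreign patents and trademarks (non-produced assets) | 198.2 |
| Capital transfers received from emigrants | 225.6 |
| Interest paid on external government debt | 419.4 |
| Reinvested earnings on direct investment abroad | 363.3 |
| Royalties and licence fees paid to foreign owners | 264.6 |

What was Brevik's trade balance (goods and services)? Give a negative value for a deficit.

-228.3

Services: -291.6 + 1115.1 - 524.8 - 264.6 - 1247.3 + 984.9 = -228.3
Trade balance = 0.0 + (-228.3) = -228.3
(Excluded from the trade balance — financial account: increase in resident deposits held at foreign banks 443.4, foreign purchases of domestic corporate bonds 1589.4, domestic pension funds' purchases of foreign equities 1007.2; secondary income: official development assistance provided to other countries 291.4, contributions paid to international organisations 118.7; primary income: profits repatriated by foreign-owned firms operating domestically 872.3, interest paid on external government debt 419.4, reinvested earnings on direct investment abroad 363.3; capital account: acquisition of foreign patents and trademarks (non-produced assets) 198.2, capital transfers received from emigrants 225.6.)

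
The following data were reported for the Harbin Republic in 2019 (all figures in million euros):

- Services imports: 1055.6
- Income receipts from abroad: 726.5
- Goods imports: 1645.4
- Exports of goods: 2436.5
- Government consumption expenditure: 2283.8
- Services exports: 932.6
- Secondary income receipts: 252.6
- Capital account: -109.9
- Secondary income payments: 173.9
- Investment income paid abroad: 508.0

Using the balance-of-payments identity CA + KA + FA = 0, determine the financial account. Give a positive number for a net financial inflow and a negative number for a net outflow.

Goods balance = 2436.5 - 1645.4 = 791.1
Services balance = 932.6 - 1055.6 = -123.0
Trade balance (goods + services) = 791.1 + (-123.0) = 668.1
Net primary income = 726.5 - 508.0 = 218.5
Net secondary income = 252.6 - 173.9 = 78.7
Current account = 668.1 + 218.5 + 78.7 = 965.3
Financial account = -(965.3 + (-109.9)) = -855.4

-855.4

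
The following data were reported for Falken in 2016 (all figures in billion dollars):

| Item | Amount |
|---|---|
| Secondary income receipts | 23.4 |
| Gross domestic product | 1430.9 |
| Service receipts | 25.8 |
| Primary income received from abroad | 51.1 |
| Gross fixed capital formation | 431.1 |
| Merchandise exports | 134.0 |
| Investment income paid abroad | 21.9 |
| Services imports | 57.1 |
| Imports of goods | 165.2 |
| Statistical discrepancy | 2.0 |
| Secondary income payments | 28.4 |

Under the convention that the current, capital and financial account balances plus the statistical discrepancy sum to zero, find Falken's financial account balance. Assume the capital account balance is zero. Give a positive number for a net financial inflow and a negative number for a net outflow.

36.3

Goods balance = 134.0 - 165.2 = -31.2
Services balance = 25.8 - 57.1 = -31.3
Trade balance (goods + services) = -31.2 + (-31.3) = -62.5
Net primary income = 51.1 - 21.9 = 29.2
Net secondary income = 23.4 - 28.4 = -5.0
Current account = -62.5 + 29.2 + (-5.0) = -38.3
Financial account = -(-38.3 + 2.0) = 36.3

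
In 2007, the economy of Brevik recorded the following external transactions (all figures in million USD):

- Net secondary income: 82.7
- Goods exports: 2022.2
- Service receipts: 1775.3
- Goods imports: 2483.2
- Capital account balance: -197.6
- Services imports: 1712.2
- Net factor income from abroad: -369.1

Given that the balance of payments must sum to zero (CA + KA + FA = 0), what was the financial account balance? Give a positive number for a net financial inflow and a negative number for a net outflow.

Goods balance = 2022.2 - 2483.2 = -461.0
Services balance = 1775.3 - 1712.2 = 63.1
Trade balance (goods + services) = -461.0 + 63.1 = -397.9
Net primary income = -369.1
Net secondary income = 82.7
Current account = -397.9 + (-369.1) + 82.7 = -684.3
Financial account = -(-684.3 + (-197.6)) = 881.9

881.9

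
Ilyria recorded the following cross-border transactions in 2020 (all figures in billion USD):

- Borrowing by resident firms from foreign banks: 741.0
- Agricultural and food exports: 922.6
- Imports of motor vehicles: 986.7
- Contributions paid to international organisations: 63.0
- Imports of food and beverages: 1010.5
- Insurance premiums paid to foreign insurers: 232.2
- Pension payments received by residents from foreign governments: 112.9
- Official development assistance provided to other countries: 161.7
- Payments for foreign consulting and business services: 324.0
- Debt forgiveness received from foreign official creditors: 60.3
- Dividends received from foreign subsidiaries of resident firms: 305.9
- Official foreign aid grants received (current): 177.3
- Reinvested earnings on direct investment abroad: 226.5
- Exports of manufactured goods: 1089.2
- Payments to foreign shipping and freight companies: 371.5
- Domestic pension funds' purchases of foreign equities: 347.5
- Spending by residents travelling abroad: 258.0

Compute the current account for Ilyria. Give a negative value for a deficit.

-573.2

Goods: 922.6 - 1010.5 + 1089.2 - 986.7 = 14.6
Services: -232.2 - 371.5 - 258.0 - 324.0 = -1185.7
Primary income: 226.5 + 305.9 = 532.4
Secondary income: 112.9 - 161.7 + 177.3 - 63.0 = 65.5
Current account = 14.6 + (-1185.7) + 532.4 + 65.5 = -573.2
(Excluded from the current account — financial account: borrowing by resident firms from foreign banks 741.0, domestic pension funds' purchases of foreign equities 347.5; capital account: debt forgiveness received from foreign official creditors 60.3.)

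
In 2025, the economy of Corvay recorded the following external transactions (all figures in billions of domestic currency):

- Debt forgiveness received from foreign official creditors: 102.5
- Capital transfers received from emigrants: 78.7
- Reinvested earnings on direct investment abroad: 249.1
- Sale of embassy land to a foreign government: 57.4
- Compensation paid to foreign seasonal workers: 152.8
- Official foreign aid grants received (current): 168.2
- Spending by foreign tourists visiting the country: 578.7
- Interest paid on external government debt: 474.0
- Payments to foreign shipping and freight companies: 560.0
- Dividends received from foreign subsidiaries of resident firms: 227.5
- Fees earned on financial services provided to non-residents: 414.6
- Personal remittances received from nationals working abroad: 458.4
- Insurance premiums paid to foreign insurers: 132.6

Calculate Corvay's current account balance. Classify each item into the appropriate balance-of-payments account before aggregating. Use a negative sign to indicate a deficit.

777.1

Services: 414.6 + 578.7 - 132.6 - 560.0 = 300.7
Primary income: 227.5 + 249.1 - 474.0 - 152.8 = -150.2
Secondary income: 168.2 + 458.4 = 626.6
Current account = 300.7 + (-150.2) + 626.6 = 777.1
(Excluded from the current account — capital account: debt forgiveness received from foreign official creditors 102.5, capital transfers received from emigrants 78.7, sale of embassy land to a foreign government 57.4.)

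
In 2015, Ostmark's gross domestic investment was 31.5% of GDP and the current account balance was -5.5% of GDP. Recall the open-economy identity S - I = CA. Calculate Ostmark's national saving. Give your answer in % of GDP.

S = I + CA = 31.5 + (-5.5) = 26.0

26.0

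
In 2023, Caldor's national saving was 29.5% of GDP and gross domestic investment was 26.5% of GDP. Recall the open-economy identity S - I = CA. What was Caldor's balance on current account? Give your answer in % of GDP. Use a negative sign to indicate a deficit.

S - I = CA (net lending to the rest of the world).
CA = S - I = 29.5 - 26.5 = 3.0

3.0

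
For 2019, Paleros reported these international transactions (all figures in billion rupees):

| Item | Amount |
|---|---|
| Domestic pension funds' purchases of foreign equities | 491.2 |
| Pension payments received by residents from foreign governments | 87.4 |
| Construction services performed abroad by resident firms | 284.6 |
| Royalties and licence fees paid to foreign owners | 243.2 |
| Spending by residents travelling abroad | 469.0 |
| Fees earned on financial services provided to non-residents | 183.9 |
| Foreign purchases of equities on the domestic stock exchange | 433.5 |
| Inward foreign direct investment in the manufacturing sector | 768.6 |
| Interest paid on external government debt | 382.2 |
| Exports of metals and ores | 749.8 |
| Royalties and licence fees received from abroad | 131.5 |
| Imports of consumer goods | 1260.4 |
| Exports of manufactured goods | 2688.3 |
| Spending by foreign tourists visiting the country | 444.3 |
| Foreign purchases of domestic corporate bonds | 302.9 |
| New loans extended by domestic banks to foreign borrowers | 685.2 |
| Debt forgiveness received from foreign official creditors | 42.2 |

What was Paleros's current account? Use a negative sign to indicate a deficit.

2215.0

Goods: -1260.4 + 2688.3 + 749.8 = 2177.7
Services: 183.9 + 131.5 + 284.6 - 469.0 - 243.2 + 444.3 = 332.1
Primary income: -382.2
Secondary income: 87.4
Current account = 2177.7 + 332.1 + (-382.2) + 87.4 = 2215.0
(Excluded from the current account — financial account: domestic pension funds' purchases of foreign equities 491.2, foreign purchases of equities on the domestic stock exchange 433.5, inward foreign direct investment in the manufacturing sector 768.6, foreign purchases of domestic corporate bonds 302.9, new loans extended by domestic banks to foreign borrowers 685.2; capital account: debt forgiveness received from foreign official creditors 42.2.)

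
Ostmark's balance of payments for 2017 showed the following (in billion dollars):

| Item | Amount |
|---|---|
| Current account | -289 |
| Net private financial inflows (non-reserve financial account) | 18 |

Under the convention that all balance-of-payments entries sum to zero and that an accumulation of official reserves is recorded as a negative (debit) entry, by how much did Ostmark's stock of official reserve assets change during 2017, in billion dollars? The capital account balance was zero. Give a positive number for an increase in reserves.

-271

Official reserve transactions balance = -((-289) + 18) = 271
An accumulation of reserves is recorded as a debit (negative entry), so the change in the stock of reserves is the negative of that balance.
Change in official reserves = -(271) = -271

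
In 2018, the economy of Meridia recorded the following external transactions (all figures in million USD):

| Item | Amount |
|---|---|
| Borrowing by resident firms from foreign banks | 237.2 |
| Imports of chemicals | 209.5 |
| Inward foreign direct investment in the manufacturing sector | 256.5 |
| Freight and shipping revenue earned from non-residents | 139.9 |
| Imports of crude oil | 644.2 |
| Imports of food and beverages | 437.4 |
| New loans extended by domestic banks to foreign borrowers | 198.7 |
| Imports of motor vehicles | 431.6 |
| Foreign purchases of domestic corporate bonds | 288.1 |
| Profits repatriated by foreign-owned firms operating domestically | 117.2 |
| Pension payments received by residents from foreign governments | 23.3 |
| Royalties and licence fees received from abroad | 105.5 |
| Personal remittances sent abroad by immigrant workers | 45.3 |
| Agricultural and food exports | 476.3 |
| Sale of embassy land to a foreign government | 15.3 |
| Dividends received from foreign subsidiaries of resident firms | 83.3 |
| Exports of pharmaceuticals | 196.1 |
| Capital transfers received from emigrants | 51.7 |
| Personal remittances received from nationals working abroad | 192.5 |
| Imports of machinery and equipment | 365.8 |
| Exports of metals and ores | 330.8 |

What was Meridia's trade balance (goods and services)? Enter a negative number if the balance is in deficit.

Goods: 476.3 - 431.6 - 644.2 + 196.1 + 330.8 - 209.5 - 437.4 - 365.8 = -1085.3
Services: 105.5 + 139.9 = 245.4
Trade balance = -1085.3 + 245.4 = -839.9
(Excluded from the trade balance — financial account: borrowing by resident firms from foreign banks 237.2, inward foreign direct investment in the manufacturing sector 256.5, new loans extended by domestic banks to foreign borrowers 198.7, foreign purchases of domestic corporate bonds 288.1; primary income: profits repatriated by foreign-owned firms operating domestically 117.2, dividends received from foreign subsidiaries of resident firms 83.3; secondary income: pension payments received by residents from foreign governments 23.3, personal remittances sent abroad by immigrant workers 45.3, personal remittances received from nationals working abroad 192.5; capital account: sale of embassy land to a foreign government 15.3, capital transfers received from emigrants 51.7.)

-839.9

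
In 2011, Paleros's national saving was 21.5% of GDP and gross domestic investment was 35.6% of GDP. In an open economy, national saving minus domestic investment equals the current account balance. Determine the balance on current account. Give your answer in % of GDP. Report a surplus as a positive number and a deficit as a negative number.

CA = S - I = 21.5 - 35.6 = -14.1

-14.1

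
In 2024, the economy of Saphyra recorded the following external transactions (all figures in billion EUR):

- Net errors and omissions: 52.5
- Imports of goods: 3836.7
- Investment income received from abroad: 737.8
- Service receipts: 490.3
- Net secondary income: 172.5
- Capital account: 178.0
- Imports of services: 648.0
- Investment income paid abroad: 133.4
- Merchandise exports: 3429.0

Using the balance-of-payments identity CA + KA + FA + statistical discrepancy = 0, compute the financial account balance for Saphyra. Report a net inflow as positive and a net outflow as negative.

-442.0

Goods balance = 3429.0 - 3836.7 = -407.7
Services balance = 490.3 - 648.0 = -157.7
Trade balance (goods + services) = -407.7 + (-157.7) = -565.4
Net primary income = 737.8 - 133.4 = 604.4
Net secondary income = 172.5
Current account = -565.4 + 604.4 + 172.5 = 211.5
Financial account = -(211.5 + 178.0 + 52.5) = -442.0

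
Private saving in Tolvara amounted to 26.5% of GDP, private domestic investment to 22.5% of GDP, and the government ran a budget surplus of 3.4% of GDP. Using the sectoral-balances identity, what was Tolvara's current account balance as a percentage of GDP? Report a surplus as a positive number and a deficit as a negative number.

By the sectoral-balances identity, CA = (S_private - I) + (T - G).
Private balance = 26.5 - 22.5 = 4.0
Government balance (T - G) = 3.4
CA = 4.0 + 3.4 = 7.4

7.4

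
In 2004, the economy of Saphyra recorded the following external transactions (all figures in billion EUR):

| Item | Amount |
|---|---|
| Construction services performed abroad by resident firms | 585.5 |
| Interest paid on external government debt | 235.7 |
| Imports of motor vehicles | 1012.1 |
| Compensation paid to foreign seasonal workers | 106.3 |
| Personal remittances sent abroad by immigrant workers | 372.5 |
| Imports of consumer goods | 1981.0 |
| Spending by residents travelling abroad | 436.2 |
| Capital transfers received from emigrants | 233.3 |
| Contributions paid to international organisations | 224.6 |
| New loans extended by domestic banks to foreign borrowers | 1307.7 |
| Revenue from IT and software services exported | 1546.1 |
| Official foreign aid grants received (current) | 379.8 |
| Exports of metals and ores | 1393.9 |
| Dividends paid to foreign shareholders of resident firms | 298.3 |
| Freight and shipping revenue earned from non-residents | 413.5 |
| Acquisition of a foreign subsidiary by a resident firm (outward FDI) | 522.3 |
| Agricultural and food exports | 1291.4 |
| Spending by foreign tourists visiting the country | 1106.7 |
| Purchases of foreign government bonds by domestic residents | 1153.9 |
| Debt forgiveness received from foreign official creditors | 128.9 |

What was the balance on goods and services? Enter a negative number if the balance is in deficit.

2907.8

Goods: 1291.4 + 1393.9 - 1012.1 - 1981.0 = -307.8
Services: 585.5 - 436.2 + 1106.7 + 413.5 + 1546.1 = 3215.6
Trade balance = -307.8 + 3215.6 = 2907.8
(Excluded from the trade balance — primary income: interest paid on external government debt 235.7, compensation paid to foreign seasonal workers 106.3, dividends paid to foreign shareholders of resident firms 298.3; secondary income: personal remittances sent abroad by immigrant workers 372.5, contributions paid to international organisations 224.6, official foreign aid grants received (current) 379.8; capital account: capital transfers received from emigrants 233.3, debt forgiveness received from foreign official creditors 128.9; financial account: new loans extended by domestic banks to foreign borrowers 1307.7, acquisition of a foreign subsidiary by a resident firm (outward FDI) 522.3, purchases of foreign government bonds by domestic residents 1153.9.)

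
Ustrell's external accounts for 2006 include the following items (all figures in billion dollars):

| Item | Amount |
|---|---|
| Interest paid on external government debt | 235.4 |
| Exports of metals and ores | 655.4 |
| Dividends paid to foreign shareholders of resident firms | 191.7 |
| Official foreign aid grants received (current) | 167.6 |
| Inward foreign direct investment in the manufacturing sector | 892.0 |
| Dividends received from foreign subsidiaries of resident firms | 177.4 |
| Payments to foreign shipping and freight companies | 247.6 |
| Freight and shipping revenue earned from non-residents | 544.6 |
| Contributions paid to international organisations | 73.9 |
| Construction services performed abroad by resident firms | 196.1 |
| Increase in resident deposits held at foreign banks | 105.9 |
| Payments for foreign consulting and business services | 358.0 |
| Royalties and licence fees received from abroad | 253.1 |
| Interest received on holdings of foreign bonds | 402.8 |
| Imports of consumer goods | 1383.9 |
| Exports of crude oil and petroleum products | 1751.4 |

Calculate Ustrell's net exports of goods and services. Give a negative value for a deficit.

1411.1

Goods: -1383.9 + 1751.4 + 655.4 = 1022.9
Services: 253.1 + 544.6 + 196.1 - 247.6 - 358.0 = 388.2
Trade balance = 1022.9 + 388.2 = 1411.1
(Excluded from the trade balance — primary income: interest paid on external government debt 235.4, dividends paid to foreign shareholders of resident firms 191.7, dividends received from foreign subsidiaries of resident firms 177.4, interest received on holdings of foreign bonds 402.8; secondary income: official foreign aid grants received (current) 167.6, contributions paid to international organisations 73.9; financial account: inward foreign direct investment in the manufacturing sector 892.0, increase in resident deposits held at foreign banks 105.9.)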